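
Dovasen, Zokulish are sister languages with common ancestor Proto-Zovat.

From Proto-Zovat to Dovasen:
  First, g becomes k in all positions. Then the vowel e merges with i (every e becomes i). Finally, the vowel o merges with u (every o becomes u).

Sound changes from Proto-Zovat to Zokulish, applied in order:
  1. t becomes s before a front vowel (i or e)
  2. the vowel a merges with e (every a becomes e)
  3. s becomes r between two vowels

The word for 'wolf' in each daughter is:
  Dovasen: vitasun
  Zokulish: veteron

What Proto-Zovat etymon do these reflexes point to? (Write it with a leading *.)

*vetason

Position 6: Dovasen has u, Zokulish has o. Zokulish preserves o here (none of its changes turn any other segment into o), so the proto-segment is *o.
Position 4: Dovasen has a, Zokulish has e. Dovasen preserves a here (none of its changes turn any other segment into a), so the proto-segment is *a.
This points to *vetason. Verify forward in each daughter:
Dovasen: *vetason > vitason > vitasun  (by vowel merger, vowel merger)
Zokulish: start from *vetason.
  rule 1: no change — vetason
  rule 2 (vowel merger): vetason → veteson
  rule 3 (rhotacism): veteson → veteron
  ⇒ Zokulish veteron
No other proto-form is consistent with every reflex, so the reconstruction is *vetason.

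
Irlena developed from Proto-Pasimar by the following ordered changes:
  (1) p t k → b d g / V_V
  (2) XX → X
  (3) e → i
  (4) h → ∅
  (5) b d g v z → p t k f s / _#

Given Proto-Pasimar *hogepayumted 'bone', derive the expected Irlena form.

ogibayumtit

Irlena: *hogepayumted
  hogepayumted → hogebayumted   [intervocalic voicing]
  hogebayumted (rule 2 does not apply)
  hogebayumted → hogibayumtid   [vowel merger]
  hogibayumtid → ogibayumtid   [h-loss]
  ogibayumtid → ogibayumtit   [final devoicing]
  giving Irlena ogibayumtit.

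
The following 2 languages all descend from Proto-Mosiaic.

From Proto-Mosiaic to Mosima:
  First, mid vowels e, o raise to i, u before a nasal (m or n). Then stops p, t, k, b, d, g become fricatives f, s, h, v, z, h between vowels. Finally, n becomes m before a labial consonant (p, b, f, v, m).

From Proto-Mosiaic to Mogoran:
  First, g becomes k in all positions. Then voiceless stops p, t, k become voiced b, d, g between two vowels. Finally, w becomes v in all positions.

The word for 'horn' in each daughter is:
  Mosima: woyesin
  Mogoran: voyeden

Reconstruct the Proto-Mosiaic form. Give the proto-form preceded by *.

Position 6: Mosima has i, Mogoran has e. Mogoran preserves e here (none of its changes turn any other segment into e), so the proto-segment is *e.
Position 1: Mosima has w, Mogoran has v. Mosima preserves w here (none of its changes turn any other segment into w), so the proto-segment is *w.
Continuing position by position gives *woyeten; check it forward:
Mosima: start from *woyeten.
  rule 1 (pre-nasal raising): woyeten → woyetin
  rule 2 (intervocalic lenition): woyetin → woyesin
  rule 3: no change — woyesin
  ⇒ Mosima woyesin
Mogoran: *woyeten
  woyeten (rule 1 does not apply)
  woyeten → woyeden   [intervocalic voicing]
  woyeden → voyeden   [unconditioned shift]
  giving Mogoran voyeden.
No other proto-form is consistent with every reflex, so the reconstruction is *woyeten.

*woyeten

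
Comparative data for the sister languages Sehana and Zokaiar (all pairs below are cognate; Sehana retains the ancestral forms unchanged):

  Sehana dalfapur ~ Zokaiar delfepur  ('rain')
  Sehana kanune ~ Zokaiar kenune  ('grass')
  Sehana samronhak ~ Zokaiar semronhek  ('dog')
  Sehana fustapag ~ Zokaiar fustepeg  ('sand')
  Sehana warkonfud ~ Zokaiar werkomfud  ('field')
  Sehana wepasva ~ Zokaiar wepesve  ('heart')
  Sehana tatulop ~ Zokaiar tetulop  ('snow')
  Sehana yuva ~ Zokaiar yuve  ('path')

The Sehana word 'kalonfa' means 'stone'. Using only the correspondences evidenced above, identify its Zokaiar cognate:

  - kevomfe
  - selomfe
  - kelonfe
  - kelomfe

dalfapur ~ delfepur, samronhak ~ semronhek — Sehana a corresponds to Zokaiar e after a consonant, before a consonant other than r, m, n, p, b, f, v.
warkonfud ~ werkomfud — Sehana n corresponds to Zokaiar m after a vowel, before a labial obstruent.
wepasva ~ wepesve, yuva ~ yuve — Sehana a corresponds to Zokaiar e word-finally.
Applying these to Sehana 'kalonfa':
  kalonfa → kelonfa   (a→e after a consonant, before a consonant other than r, m, n, p, b, f, v)
  kelonfa → kelomfa   (n→m after a vowel, before a labial obstruent)
  kelomfa → kelomfe   (a→e word-finally)
So the Zokaiar cognate is 'kelomfe'.

kelomfe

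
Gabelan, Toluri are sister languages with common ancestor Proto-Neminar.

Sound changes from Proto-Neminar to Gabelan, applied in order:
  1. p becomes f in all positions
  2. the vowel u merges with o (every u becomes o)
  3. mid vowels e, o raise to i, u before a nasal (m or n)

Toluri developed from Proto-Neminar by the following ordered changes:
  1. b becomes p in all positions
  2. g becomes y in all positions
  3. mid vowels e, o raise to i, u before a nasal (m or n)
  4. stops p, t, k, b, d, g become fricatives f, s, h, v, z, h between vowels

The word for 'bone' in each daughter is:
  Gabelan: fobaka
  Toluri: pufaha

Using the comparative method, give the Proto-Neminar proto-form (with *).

*pubaka

Position 3: Gabelan has b, Toluri has f. Gabelan preserves b here (none of its changes turn any other segment into b), so the proto-segment is *b.
Position 2: Gabelan has o, Toluri has u. Taking the neighbouring segments as reconstructed: Gabelan o could go back to *o or *u; Toluri u can only go back to *u — the one source consistent with every daughter is *u.
This points to *pubaka. Verify forward in each daughter:
Gabelan: start from *pubaka.
  rule 1 (unconditioned shift): pubaka → fubaka
  rule 2 (vowel merger): fubaka → fobaka
  rule 3: no change — fobaka
  ⇒ Gabelan fobaka
Toluri: *pubaka > pupaka > pufaha  (by unconditioned shift, intervocalic lenition)
Only *pubaka yields all of Gabelan fobaka, Toluri pufaha.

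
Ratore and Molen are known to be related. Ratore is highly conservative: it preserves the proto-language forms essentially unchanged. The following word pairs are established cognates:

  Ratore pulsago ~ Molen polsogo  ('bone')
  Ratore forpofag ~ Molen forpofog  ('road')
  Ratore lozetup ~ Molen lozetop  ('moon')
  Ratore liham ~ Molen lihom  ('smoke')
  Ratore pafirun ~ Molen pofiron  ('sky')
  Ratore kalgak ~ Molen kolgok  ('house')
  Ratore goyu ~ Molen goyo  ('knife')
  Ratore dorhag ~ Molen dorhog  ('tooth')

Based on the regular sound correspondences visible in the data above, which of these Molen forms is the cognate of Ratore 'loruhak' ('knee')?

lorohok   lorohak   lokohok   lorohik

pulsago ~ polsogo — Ratore u corresponds to Molen o after a consonant, before a consonant other than r, m, n, p, b, f, v.
pulsago ~ polsogo, forpofag ~ forpofog — Ratore a corresponds to Molen o after a consonant, before a consonant other than r, m, n, p, b, f, v.
Applying these to Ratore 'loruhak':
  loruhak → lorohak   (u→o after a consonant, before a consonant other than r, m, n, p, b, f, v)
  lorohak → lorohok   (a→o after a consonant, before a consonant other than r, m, n, p, b, f, v)
So the Molen cognate is 'lorohok'.

lorohok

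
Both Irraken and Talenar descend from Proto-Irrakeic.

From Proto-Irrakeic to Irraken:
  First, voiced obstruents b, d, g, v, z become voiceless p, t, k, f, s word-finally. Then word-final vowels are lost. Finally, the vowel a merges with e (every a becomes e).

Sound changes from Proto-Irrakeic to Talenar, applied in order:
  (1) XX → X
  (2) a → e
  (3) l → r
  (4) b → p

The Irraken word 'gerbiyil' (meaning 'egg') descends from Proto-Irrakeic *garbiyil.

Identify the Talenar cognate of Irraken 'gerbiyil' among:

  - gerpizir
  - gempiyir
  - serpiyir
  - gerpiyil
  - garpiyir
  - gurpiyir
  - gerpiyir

Talenar: *garbiyil > gerbiyil > gerbiyir > gerpiyir  (by vowel merger, unconditioned shift, unconditioned shift)
The other candidates each miss or misapply at least one Talenar change.

gerpiyir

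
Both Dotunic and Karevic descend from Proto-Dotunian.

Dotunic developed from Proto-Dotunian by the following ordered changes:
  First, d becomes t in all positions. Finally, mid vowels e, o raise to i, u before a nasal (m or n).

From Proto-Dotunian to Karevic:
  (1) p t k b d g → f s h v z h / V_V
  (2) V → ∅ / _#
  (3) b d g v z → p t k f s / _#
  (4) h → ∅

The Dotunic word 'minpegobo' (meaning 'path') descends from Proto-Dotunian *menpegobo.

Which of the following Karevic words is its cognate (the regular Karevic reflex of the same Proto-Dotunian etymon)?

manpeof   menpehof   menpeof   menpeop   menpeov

menpeof

Karevic: start from *menpegobo.
  rule 1 (intervocalic lenition): menpegobo → menpehovo
  rule 2 (apocope): menpehovo → menpehov
  rule 3 (final devoicing): menpehov → menpehof
  rule 4 (h-loss): menpehof → menpeof
  ⇒ Karevic menpeof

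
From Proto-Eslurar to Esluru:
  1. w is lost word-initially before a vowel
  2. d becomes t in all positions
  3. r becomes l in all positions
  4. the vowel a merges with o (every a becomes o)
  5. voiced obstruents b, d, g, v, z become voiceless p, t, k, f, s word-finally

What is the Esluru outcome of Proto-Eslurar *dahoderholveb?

Esluru: *dahoderholveb
  dahoderholveb (rule 1 does not apply)
  dahoderholveb → tahoterholveb   [unconditioned shift]
  tahoterholveb → tahotelholveb   [unconditioned shift]
  tahotelholveb → tohotelholveb   [vowel merger]
  tohotelholveb → tohotelholvep   [final devoicing]
  giving Esluru tohotelholvep.

tohotelholvep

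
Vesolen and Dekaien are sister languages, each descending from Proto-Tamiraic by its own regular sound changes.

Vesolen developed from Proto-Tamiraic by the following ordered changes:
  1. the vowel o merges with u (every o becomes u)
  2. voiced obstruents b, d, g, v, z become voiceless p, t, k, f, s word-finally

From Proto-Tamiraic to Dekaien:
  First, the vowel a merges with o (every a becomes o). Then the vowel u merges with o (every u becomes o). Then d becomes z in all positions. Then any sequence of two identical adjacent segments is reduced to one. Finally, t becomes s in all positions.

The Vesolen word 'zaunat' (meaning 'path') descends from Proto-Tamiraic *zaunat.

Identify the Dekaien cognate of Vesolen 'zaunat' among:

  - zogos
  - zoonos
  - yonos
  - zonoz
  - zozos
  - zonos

zonos

Dekaien: start from *zaunat.
  rule 1 (vowel merger): zaunat → zounot
  rule 2 (vowel merger): zounot → zoonot
  rule 3: no change — zoonot
  rule 4 (degemination): zoonot → zonot
  rule 5 (unconditioned shift): zonot → zonos
  ⇒ Dekaien zonos
Among the options, 'zonos' alone shows every Dekaien change applied in order.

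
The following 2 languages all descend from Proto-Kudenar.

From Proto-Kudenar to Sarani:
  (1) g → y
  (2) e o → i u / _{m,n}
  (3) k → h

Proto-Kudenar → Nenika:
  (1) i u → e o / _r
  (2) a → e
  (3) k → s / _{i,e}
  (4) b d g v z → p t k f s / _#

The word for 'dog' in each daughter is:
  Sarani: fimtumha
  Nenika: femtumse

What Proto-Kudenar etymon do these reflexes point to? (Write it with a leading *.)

*femtumka

Position 7: Sarani has h, Nenika has s. Taking the neighbouring segments as reconstructed: Sarani h could go back to *k or *h; Nenika s could go back to *k or *s — the one source consistent with every daughter is *k.
Position 8: Sarani has a, Nenika has e. Sarani preserves a here (none of its changes turn any other segment into a), so the proto-segment is *a.
Position 2: Sarani has i, Nenika has e. Taking the neighbouring segments as reconstructed: Sarani i could go back to *e or *i; Nenika e could go back to *a or *e — the one source consistent with every daughter is *e.
This points to *femtumka. Verify forward in each daughter:
Sarani: *femtumka > fimtumka > fimtumha  (by pre-nasal raising, unconditioned shift)
Nenika: *femtumka
  femtumka (rule 1 does not apply)
  femtumka → femtumke   [vowel merger]
  femtumke → femtumse   [palatalisation]
  femtumse (rule 4 does not apply)
  giving Nenika femtumse.
Only *femtumka yields all of Sarani fimtumha, Nenika femtumse.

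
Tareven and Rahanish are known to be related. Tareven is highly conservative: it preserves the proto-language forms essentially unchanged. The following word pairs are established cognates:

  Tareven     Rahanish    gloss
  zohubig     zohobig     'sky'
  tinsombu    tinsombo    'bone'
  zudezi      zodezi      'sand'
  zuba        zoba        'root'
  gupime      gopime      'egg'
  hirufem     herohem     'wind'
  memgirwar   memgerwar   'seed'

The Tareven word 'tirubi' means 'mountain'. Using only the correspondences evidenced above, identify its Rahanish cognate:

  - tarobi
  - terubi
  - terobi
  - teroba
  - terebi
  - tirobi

terobi

hirufem ~ herohem, memgirwar ~ memgerwar — Tareven i corresponds to Rahanish e after a consonant, before r.
zohubig ~ zohobig, zuba ~ zoba — Tareven u corresponds to Rahanish o after a consonant, before a labial obstruent.
Applying these to Tareven 'tirubi':
  tirubi → terubi   (i→e after a consonant, before r)
  terubi → terobi   (u→o after a consonant, before a labial obstruent)
So the Rahanish cognate is 'terobi'.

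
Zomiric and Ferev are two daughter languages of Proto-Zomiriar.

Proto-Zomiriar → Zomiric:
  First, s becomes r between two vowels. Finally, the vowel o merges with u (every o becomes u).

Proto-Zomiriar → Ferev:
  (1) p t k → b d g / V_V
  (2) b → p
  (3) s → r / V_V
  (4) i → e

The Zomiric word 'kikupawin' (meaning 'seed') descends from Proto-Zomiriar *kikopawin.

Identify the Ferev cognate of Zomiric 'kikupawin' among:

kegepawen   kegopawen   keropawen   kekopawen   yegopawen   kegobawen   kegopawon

Ferev: *kikopawin
  kikopawin → kigobawin   [intervocalic voicing]
  kigobawin → kigopawin   [unconditioned shift]
  kigopawin (rule 3 does not apply)
  kigopawin → kegopawen   [vowel merger]
  giving Ferev kegopawen.
Only 'kegopawen' matches the regular Ferev development of *kikopawin.

kegopawen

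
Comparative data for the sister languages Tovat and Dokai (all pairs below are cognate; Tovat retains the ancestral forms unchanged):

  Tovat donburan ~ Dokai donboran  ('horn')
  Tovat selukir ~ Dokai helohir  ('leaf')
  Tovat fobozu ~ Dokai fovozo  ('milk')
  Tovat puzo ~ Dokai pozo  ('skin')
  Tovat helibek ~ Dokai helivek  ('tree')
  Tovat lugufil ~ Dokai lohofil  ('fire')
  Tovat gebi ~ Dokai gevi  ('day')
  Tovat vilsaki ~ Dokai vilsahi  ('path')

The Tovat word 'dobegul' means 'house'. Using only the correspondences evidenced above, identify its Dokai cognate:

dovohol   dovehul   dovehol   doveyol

dovehol

helibek ~ helivek — Tovat b corresponds to Dokai v between vowels (before a front vowel).
lugufil ~ lohofil — Tovat g corresponds to Dokai h between vowels (before a back vowel).
selukir ~ helohir, puzo ~ pozo — Tovat u corresponds to Dokai o after a consonant, before a consonant other than r, m, n, p, b, f, v.
Applying these to Tovat 'dobegul':
  dobegul → dovegul   (b→v between vowels (before a front vowel))
  dovegul → dovehul   (g→h between vowels (before a back vowel))
  dovehul → dovehol   (u→o after a consonant, before a consonant other than r, m, n, p, b, f, v)
So the Dokai cognate is 'dovehol'.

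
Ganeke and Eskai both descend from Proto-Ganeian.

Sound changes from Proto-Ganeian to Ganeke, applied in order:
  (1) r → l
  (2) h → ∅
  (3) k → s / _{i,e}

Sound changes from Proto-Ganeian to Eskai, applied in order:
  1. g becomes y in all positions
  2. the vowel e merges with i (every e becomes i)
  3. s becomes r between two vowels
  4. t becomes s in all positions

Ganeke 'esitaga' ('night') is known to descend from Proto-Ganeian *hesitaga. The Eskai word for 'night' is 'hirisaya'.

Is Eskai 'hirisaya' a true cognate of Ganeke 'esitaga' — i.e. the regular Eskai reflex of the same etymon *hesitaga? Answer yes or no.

Derive the expected Eskai reflex of *hesitaga:
Eskai: *hesitaga > hesitaya > hisitaya > hiritaya > hirisaya  (by unconditioned shift, vowel merger, rhotacism, unconditioned shift)
Eskai 'hirisaya' matches the regular reflex exactly, so the pair is cognate.

yes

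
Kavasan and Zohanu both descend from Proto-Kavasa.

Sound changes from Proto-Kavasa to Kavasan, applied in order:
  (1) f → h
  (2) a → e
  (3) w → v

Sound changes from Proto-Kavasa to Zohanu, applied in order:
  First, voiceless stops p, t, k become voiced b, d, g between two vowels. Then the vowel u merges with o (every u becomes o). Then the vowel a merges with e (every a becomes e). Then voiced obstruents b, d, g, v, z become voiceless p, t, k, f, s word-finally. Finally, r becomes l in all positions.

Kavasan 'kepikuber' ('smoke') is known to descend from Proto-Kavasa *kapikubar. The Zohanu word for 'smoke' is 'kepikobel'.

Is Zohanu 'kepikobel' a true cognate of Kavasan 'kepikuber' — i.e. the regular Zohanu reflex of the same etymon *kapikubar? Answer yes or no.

no

Derive the expected Zohanu reflex of *kapikubar:
Zohanu: start from *kapikubar.
  rule 1 (intervocalic voicing): kapikubar → kabigubar
  rule 2 (vowel merger): kabigubar → kabigobar
  rule 3 (vowel merger): kabigobar → kebigober
  rule 4: no change — kebigober
  rule 5 (unconditioned shift): kebigober → kebigobel
  ⇒ Zohanu kebigobel
The regular Zohanu reflex would be 'kebigobel', but the attested form is 'kepikobel'. The correspondence is irregular, so they are not cognates (the Zohanu form has a different source).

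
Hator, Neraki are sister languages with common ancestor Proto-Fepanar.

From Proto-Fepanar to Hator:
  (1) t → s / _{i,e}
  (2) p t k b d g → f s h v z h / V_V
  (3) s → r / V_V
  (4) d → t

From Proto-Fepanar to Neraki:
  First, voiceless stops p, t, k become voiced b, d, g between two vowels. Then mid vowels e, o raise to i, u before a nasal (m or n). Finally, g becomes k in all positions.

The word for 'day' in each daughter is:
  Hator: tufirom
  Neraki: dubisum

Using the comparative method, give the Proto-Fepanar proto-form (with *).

*dupisom

Position 1: Hator has t, Neraki has d. Taking the neighbouring segments as reconstructed: Hator t could go back to *t or *d; Neraki d can only go back to *d — the one source consistent with every daughter is *d.
Position 3: Hator has f, Neraki has b. Taking the neighbouring segments as reconstructed: Hator f could go back to *p or *f; Neraki b could go back to *p or *b — the one source consistent with every daughter is *p.
Position 6: Hator has o, Neraki has u. Hator preserves o here (none of its changes turn any other segment into o), so the proto-segment is *o.
Continuing position by position gives *dupisom; check it forward:
Hator: start from *dupisom.
  rule 1: no change — dupisom
  rule 2 (intervocalic lenition): dupisom → dufisom
  rule 3 (rhotacism): dufisom → dufirom
  rule 4 (unconditioned shift): dufirom → tufirom
  ⇒ Hator tufirom
Neraki: *dupisom
  dupisom → dubisom   [intervocalic voicing]
  dubisom → dubisum   [pre-nasal raising]
  dubisum (rule 3 does not apply)
  giving Neraki dubisum.
No other proto-form is consistent with every reflex, so the reconstruction is *dupisom.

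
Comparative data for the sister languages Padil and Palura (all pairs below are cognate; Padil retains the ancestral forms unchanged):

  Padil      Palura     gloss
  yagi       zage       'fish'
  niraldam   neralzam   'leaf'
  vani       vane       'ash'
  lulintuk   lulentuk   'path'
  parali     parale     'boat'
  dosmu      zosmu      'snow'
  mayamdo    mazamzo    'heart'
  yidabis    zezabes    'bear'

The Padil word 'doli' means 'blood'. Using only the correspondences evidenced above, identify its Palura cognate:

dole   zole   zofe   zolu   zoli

dosmu ~ zosmu — Padil d corresponds to Palura z word-initially before a back vowel.
yagi ~ zage, vani ~ vane — Padil i corresponds to Palura e word-finally.
Applying these to Padil 'doli':
  doli → zoli   (d→z word-initially before a back vowel)
  zoli → zole   (i→e word-finally)
So the Palura cognate is 'zole'.

zole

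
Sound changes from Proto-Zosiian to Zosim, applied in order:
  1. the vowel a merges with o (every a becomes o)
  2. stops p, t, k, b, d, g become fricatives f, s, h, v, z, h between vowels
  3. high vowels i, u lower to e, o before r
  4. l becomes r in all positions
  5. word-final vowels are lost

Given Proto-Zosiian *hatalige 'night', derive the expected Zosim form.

hosorih

Zosim: *hatalige
  hatalige → hotolige   [vowel merger]
  hotolige → hosolihe   [intervocalic lenition]
  hosolihe (rule 3 does not apply)
  hosolihe → hosorihe   [unconditioned shift]
  hosorihe → hosorih   [apocope]
  giving Zosim hosorih.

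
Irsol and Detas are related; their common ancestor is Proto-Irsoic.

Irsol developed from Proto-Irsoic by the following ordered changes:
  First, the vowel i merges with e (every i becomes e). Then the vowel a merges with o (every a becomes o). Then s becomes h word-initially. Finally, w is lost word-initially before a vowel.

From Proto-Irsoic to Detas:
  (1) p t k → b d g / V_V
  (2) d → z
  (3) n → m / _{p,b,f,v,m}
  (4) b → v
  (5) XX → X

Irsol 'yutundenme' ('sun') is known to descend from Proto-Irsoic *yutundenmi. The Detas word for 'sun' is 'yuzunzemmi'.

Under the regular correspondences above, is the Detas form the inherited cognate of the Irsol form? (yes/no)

Derive the expected Detas reflex of *yutundenmi:
Detas: *yutundenmi
  yutundenmi → yudundenmi   [intervocalic voicing]
  yudundenmi → yuzunzenmi   [unconditioned shift]
  yuzunzenmi → yuzunzemmi   [nasal place assimilation]
  yuzunzemmi (rule 4 does not apply)
  yuzunzemmi → yuzunzemi   [degemination]
  giving Detas yuzunzemi.
The regular Detas reflex would be 'yuzunzemi', but the attested form is 'yuzunzemmi'. The correspondence is irregular, so they are not cognates (the Detas form has a different source).

no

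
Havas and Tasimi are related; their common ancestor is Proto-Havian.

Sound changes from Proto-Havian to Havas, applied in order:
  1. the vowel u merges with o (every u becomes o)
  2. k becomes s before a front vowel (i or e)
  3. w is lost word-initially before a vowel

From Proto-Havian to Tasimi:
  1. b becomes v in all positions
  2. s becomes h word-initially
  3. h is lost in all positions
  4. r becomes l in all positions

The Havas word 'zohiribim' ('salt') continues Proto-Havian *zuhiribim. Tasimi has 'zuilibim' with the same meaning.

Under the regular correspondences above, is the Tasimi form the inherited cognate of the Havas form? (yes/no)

no

Derive the expected Tasimi reflex of *zuhiribim:
Tasimi: start from *zuhiribim.
  rule 1 (unconditioned shift): zuhiribim → zuhirivim
  rule 2: no change — zuhirivim
  rule 3 (h-loss): zuhirivim → zuirivim
  rule 4 (unconditioned shift): zuirivim → zuilivim
  ⇒ Tasimi zuilivim
The regular Tasimi reflex would be 'zuilivim', but the attested form is 'zuilibim'. The correspondence is irregular, so they are not cognates (the Tasimi form has a different source).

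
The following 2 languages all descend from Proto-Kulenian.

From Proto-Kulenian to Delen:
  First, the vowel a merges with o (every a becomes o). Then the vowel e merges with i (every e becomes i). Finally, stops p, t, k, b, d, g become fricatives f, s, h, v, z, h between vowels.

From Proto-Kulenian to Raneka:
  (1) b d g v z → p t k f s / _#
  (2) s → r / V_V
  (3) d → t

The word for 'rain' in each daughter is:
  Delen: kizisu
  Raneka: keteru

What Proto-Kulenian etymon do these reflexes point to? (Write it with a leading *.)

Position 4: Delen has i, Raneka has e. Raneka preserves e here (none of its changes turn any other segment into e), so the proto-segment is *e.
Position 5: Delen has s, Raneka has r. Taking the neighbouring segments as reconstructed: Delen s could go back to *t or *s; Raneka r could go back to *s or *r — the one source consistent with every daughter is *s.
Position 3: Delen has z, Raneka has t. Taking the neighbouring segments as reconstructed: Delen z could go back to *d or *z; Raneka t could go back to *t or *d — the one source consistent with every daughter is *d.
Verify the candidate proto-form against each daughter:
Delen: *kedesu
  kedesu (rule 1 does not apply)
  kedesu → kidisu   [vowel merger]
  kidisu → kizisu   [intervocalic lenition]
  giving Delen kizisu.
Raneka: *kedesu
  kedesu (rule 1 does not apply)
  kedesu → kederu   [rhotacism]
  kederu → keteru   [unconditioned shift]
  giving Raneka keteru.
Only *kedesu yields all of Delen kizisu, Raneka keteru.

*kedesu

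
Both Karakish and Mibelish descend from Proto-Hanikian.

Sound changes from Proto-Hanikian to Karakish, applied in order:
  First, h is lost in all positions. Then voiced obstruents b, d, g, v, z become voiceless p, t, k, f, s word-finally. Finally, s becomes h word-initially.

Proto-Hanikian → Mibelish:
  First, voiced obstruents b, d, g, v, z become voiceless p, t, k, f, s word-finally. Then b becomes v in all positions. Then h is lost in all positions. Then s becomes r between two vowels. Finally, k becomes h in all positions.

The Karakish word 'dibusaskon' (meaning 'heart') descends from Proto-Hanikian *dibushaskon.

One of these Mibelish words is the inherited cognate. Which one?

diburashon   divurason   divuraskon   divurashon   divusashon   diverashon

Mibelish: start from *dibushaskon.
  rule 1: no change — dibushaskon
  rule 2 (unconditioned shift): dibushaskon → divushaskon
  rule 3 (h-loss): divushaskon → divusaskon
  rule 4 (rhotacism): divusaskon → divuraskon
  rule 5 (unconditioned shift): divuraskon → divurashon
  ⇒ Mibelish divurashon
Only 'divurashon' matches the regular Mibelish development of *dibushaskon.

divurashon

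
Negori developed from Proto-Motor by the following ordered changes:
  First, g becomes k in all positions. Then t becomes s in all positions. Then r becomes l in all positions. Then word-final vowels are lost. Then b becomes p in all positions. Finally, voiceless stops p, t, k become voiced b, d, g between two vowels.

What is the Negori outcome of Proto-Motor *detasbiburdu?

Negori: *detasbiburdu > desasbiburdu > desasbibuldu > desasbibuld > desaspipuld > desaspibuld  (by unconditioned shift, unconditioned shift, apocope, unconditioned shift, intervocalic voicing)

desaspibuld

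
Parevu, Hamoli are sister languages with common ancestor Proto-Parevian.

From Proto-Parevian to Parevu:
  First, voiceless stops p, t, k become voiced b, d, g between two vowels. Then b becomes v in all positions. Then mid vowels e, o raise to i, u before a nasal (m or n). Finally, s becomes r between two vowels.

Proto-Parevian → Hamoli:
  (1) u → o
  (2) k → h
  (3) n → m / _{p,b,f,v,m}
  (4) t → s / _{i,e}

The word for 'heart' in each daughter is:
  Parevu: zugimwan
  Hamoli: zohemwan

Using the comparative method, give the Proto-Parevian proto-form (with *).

*zukemwan

Position 2: Parevu has u, Hamoli has o. Taking the neighbouring segments as reconstructed: Parevu u can only go back to *u; Hamoli o could go back to *o or *u — the one source consistent with every daughter is *u.
Position 4: Parevu has i, Hamoli has e. Hamoli preserves e here (none of its changes turn any other segment into e), so the proto-segment is *e.
Position 3: Parevu has g, Hamoli has h. Taking the neighbouring segments as reconstructed: Parevu g could go back to *k or *g; Hamoli h could go back to *k or *h — the one source consistent with every daughter is *k.
The remaining positions agree across the daughters. Check the candidate against every language:
Parevu: *zukemwan > zugemwan > zugimwan  (by intervocalic voicing, pre-nasal raising)
Hamoli: start from *zukemwan.
  rule 1 (vowel merger): zukemwan → zokemwan
  rule 2 (unconditioned shift): zokemwan → zohemwan
  rule 3: no change — zohemwan
  rule 4: no change — zohemwan
  ⇒ Hamoli zohemwan
No other proto-form is consistent with every reflex, so the reconstruction is *zukemwan.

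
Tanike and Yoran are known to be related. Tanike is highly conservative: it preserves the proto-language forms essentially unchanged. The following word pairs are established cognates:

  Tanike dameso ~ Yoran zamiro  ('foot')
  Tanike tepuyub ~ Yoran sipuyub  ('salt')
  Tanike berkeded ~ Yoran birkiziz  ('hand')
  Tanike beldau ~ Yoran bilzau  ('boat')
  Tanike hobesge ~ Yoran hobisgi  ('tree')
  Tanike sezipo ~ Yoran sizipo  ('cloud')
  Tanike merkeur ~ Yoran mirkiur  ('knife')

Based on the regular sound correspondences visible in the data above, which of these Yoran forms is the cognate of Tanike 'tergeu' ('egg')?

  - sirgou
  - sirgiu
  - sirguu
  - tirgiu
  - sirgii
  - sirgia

sirgiu

tepuyub ~ sipuyub — Tanike t corresponds to Yoran s word-initially before a front vowel.
berkeded ~ birkiziz, merkeur ~ mirkiur — Tanike e corresponds to Yoran i after a consonant, before r.
merkeur ~ mirkiur — Tanike e corresponds to Yoran i after a consonant, before a back vowel.
Applying these to Tanike 'tergeu':
  tergeu → sergeu   (t→s word-initially before a front vowel)
  sergeu → sirgeu   (e→i after a consonant, before r)
  sirgeu → sirgiu   (e→i after a consonant, before a back vowel)
So the Yoran cognate is 'sirgiu'.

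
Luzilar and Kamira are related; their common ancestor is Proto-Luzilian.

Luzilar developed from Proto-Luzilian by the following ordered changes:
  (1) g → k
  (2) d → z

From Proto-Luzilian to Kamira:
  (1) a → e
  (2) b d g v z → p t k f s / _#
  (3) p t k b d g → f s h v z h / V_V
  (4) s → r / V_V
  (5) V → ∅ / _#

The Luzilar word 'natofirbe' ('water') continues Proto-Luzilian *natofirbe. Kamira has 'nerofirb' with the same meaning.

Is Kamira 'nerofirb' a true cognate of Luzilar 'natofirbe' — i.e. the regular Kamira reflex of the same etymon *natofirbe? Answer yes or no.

yes

Derive the expected Kamira reflex of *natofirbe:
Kamira: *natofirbe > netofirbe > nesofirbe > nerofirbe > nerofirb  (by vowel merger, intervocalic lenition, rhotacism, apocope)
Kamira 'nerofirb' matches the regular reflex exactly, so the pair is cognate.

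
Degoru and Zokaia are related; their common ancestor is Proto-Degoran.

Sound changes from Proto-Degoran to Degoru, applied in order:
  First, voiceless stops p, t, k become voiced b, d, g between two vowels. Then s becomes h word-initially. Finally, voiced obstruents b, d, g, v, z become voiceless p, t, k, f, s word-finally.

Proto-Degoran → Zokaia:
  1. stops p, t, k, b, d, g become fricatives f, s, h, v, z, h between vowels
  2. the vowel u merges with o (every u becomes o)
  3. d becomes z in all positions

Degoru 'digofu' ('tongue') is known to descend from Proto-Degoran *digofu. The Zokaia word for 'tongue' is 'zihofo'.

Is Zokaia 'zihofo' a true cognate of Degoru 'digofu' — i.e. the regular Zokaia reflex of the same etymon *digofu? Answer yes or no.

Derive the expected Zokaia reflex of *digofu:
Zokaia: *digofu > dihofu > dihofo > zihofo  (by intervocalic lenition, vowel merger, unconditioned shift)
Zokaia 'zihofo' matches the regular reflex exactly, so the pair is cognate.

yes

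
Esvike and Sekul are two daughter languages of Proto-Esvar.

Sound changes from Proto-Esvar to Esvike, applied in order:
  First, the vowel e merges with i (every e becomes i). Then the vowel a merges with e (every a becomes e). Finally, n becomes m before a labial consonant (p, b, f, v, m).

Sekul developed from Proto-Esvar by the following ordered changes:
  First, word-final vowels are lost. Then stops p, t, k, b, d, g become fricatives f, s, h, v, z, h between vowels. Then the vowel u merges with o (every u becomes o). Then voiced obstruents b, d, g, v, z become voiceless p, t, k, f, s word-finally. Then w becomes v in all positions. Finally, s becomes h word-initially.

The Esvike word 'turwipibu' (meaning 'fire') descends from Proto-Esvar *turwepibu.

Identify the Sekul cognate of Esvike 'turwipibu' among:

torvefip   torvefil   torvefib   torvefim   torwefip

torvefip

Sekul: *turwepibu > turwepib > turwefib > torwefib > torwefip > torvefip  (by apocope, intervocalic lenition, vowel merger, final devoicing, unconditioned shift)
The other candidates each miss or misapply at least one Sekul change.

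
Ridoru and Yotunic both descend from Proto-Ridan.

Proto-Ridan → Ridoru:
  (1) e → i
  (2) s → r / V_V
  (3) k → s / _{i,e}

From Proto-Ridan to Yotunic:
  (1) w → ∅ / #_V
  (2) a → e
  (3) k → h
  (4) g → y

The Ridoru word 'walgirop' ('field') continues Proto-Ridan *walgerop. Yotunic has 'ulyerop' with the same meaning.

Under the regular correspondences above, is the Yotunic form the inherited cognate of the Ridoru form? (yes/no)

Derive the expected Yotunic reflex of *walgerop:
Yotunic: *walgerop
  walgerop → algerop   [glide loss]
  algerop → elgerop   [vowel merger]
  elgerop (rule 3 does not apply)
  elgerop → elyerop   [unconditioned shift]
  giving Yotunic elyerop.
The regular Yotunic reflex would be 'elyerop', but the attested form is 'ulyerop'. The correspondence is irregular, so they are not cognates (the Yotunic form has a different source).

no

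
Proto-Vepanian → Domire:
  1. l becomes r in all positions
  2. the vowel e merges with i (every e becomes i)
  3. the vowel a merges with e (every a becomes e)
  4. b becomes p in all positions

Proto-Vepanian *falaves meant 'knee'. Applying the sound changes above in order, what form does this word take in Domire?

ferevis

Domire: *falaves > faraves > faravis > ferevis  (by unconditioned shift, vowel merger, vowel merger)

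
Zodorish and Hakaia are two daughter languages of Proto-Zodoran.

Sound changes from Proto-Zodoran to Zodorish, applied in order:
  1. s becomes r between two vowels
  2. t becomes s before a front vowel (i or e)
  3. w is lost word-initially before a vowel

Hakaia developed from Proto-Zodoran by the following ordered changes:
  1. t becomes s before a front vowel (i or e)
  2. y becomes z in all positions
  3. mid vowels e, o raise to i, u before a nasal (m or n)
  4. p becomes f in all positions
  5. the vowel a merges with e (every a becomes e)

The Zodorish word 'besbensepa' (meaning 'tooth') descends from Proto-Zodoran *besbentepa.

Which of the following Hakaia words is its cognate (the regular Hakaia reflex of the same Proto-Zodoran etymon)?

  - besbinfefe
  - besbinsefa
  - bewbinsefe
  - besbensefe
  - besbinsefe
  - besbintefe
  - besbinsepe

Hakaia: start from *besbentepa.
  rule 1 (palatalisation): besbentepa → besbensepa
  rule 2: no change — besbensepa
  rule 3 (pre-nasal raising): besbensepa → besbinsepa
  rule 4 (unconditioned shift): besbinsepa → besbinsefa
  rule 5 (vowel merger): besbinsefa → besbinsefe
  ⇒ Hakaia besbinsefe
The other candidates each miss or misapply at least one Hakaia change.

besbinsefe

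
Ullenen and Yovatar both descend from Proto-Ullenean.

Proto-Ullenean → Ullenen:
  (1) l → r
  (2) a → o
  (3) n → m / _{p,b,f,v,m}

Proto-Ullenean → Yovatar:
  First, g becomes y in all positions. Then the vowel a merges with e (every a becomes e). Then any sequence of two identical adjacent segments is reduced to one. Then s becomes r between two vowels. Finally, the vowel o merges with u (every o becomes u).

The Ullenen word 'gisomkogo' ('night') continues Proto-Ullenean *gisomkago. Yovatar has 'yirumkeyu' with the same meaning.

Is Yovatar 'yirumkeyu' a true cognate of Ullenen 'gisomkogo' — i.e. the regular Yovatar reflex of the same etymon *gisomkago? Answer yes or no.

yes

Derive the expected Yovatar reflex of *gisomkago:
Yovatar: start from *gisomkago.
  rule 1 (unconditioned shift): gisomkago → yisomkayo
  rule 2 (vowel merger): yisomkayo → yisomkeyo
  rule 3: no change — yisomkeyo
  rule 4 (rhotacism): yisomkeyo → yiromkeyo
  rule 5 (vowel merger): yiromkeyo → yirumkeyu
  ⇒ Yovatar yirumkeyu
Yovatar 'yirumkeyu' matches the regular reflex exactly, so the pair is cognate.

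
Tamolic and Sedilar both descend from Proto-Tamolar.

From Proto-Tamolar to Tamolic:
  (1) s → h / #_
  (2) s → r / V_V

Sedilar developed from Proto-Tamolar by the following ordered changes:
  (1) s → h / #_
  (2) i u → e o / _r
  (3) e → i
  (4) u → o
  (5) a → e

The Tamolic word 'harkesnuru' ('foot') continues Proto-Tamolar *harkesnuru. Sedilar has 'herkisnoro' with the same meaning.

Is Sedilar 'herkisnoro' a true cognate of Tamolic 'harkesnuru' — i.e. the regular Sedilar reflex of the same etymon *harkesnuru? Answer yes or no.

Derive the expected Sedilar reflex of *harkesnuru:
Sedilar: *harkesnuru
  harkesnuru (rule 1 does not apply)
  harkesnuru → harkesnoru   [pre-rhotic lowering]
  harkesnoru → harkisnoru   [vowel merger]
  harkisnoru → harkisnoro   [vowel merger]
  harkisnoro → herkisnoro   [vowel merger]
  giving Sedilar herkisnoro.
Sedilar 'herkisnoro' matches the regular reflex exactly, so the pair is cognate.

yes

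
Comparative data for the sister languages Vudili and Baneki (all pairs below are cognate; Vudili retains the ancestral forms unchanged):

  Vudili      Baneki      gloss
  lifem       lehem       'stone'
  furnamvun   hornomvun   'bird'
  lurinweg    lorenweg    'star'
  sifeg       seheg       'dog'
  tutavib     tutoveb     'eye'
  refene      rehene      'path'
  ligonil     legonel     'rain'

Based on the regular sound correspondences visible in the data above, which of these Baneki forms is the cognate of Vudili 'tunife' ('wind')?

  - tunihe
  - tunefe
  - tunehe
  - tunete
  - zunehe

tunehe

lifem ~ lehem, sifeg ~ seheg — Vudili i corresponds to Baneki e after a consonant, before a labial obstruent.
lifem ~ lehem, sifeg ~ seheg — Vudili f corresponds to Baneki h between vowels (before a front vowel).
Applying these to Vudili 'tunife':
  tunife → tunefe   (i→e after a consonant, before a labial obstruent)
  tunefe → tunehe   (f→h between vowels (before a front vowel))
So the Baneki cognate is 'tunehe'.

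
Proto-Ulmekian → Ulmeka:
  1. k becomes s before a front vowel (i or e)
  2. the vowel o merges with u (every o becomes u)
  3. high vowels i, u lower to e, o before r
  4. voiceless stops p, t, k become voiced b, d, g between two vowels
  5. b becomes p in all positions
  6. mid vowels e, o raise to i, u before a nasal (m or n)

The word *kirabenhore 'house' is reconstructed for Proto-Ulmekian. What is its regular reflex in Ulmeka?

Ulmeka: *kirabenhore
  kirabenhore → sirabenhore   [palatalisation]
  sirabenhore → sirabenhure   [vowel merger]
  sirabenhure → serabenhore   [pre-rhotic lowering]
  serabenhore (rule 4 does not apply)
  serabenhore → serapenhore   [unconditioned shift]
  serapenhore → serapinhore   [pre-nasal raising]
  giving Ulmeka serapinhore.

serapinhore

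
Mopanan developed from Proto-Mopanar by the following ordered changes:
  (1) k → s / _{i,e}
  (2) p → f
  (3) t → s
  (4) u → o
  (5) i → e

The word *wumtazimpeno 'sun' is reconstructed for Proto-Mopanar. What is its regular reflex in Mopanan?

Mopanan: *wumtazimpeno
  wumtazimpeno (rule 1 does not apply)
  wumtazimpeno → wumtazimfeno   [unconditioned shift]
  wumtazimfeno → wumsazimfeno   [unconditioned shift]
  wumsazimfeno → womsazimfeno   [vowel merger]
  womsazimfeno → womsazemfeno   [vowel merger]
  giving Mopanan womsazemfeno.

womsazemfeno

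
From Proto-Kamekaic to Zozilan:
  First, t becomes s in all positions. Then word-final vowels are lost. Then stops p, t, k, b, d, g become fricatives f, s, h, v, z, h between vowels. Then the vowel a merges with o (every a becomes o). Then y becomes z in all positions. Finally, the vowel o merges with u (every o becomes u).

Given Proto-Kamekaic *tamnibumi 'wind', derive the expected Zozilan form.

Zozilan: start from *tamnibumi.
  rule 1 (unconditioned shift): tamnibumi → samnibumi
  rule 2 (apocope): samnibumi → samnibum
  rule 3 (intervocalic lenition): samnibum → samnivum
  rule 4 (vowel merger): samnivum → somnivum
  rule 5: no change — somnivum
  rule 6 (vowel merger): somnivum → sumnivum
  ⇒ Zozilan sumnivum

sumnivum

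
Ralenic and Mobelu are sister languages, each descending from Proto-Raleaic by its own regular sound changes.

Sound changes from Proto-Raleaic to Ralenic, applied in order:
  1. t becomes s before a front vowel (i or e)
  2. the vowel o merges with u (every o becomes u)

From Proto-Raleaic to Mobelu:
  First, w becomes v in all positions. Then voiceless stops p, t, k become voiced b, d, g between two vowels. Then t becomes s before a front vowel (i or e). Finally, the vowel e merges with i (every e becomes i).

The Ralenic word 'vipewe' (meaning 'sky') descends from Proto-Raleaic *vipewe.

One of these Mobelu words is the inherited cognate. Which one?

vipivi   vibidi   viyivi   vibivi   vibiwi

Mobelu: *vipewe
  vipewe → vipeve   [unconditioned shift]
  vipeve → vibeve   [intervocalic voicing]
  vibeve (rule 3 does not apply)
  vibeve → vibivi   [vowel merger]
  giving Mobelu vibivi.
Among the options, 'vibivi' alone shows every Mobelu change applied in order.

vibivi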